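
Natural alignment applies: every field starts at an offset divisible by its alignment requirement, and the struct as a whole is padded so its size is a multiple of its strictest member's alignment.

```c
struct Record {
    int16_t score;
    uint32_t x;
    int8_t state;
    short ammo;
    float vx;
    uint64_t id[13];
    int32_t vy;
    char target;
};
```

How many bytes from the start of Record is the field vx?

12

@0: score [2B, align 2] → 2
+2 pad (align 4)
@4: x [4B, align 4] → 8
@8: state [1B, align 1] → 9
+1 pad (align 2)
@10: ammo [2B, align 2] → 12
@12: vx [4B, align 4] → 16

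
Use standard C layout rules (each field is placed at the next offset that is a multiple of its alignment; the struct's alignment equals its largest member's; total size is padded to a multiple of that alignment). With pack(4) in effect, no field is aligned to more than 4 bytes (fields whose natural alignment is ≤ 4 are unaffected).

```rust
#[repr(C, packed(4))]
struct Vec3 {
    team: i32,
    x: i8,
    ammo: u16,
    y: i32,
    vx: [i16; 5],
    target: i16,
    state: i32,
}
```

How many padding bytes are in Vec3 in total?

1

team at 0 (size 4, align 4) → ends 4
x at 4 (size 1, align 1) → ends 5
pad 1 to align 2 for ammo
ammo at 6 (size 2, align 2) → ends 8
y at 8 (size 4, align 4) → ends 12
vx at 12 (size 10, align 2) → ends 22
target at 22 (size 2, align 2) → ends 24
state at 24 (size 4, align 4) → ends 28
total 28 bytes, alignment 4
data bytes 27, size 28 → padding 1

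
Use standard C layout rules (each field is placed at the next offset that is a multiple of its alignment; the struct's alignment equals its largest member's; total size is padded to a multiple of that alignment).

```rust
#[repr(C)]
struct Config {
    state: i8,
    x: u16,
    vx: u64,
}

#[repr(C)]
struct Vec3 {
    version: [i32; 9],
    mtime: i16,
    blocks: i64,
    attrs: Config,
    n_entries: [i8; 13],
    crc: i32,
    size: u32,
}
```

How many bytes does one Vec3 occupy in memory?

Config: state at 0 (size 1, align 1) → ends 1; pad 1 to align 2 for x; x at 2 (size 2, align 2) → ends 4; pad 4 to align 8 for vx; vx at 8 (size 8, align 8) → ends 16; total 16 bytes, alignment 8
version at 0 (size 36, align 4) → ends 36
mtime at 36 (size 2, align 2) → ends 38
pad 2 to align 8 for blocks
blocks at 40 (size 8, align 8) → ends 48
attrs at 48 (size 16, align 8) → ends 64
n_entries at 64 (size 13, align 1) → ends 77
pad 3 to align 4 for crc
crc at 80 (size 4, align 4) → ends 84
size at 84 (size 4, align 4) → ends 88
total 88 bytes, alignment 8

88 bytes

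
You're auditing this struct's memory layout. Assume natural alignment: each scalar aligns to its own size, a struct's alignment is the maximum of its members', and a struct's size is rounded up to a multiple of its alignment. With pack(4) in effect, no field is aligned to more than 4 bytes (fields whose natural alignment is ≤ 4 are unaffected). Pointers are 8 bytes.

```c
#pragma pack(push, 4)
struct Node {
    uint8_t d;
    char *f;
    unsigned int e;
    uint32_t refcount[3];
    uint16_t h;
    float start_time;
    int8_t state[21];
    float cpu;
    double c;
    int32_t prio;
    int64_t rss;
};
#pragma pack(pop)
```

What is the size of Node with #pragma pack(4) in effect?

84

0..1  d  (1B, 1-aligned)
1..4  -- padding (3B)
4..12  f  (8B, 4-aligned)
12..16  e  (4B, 4-aligned)
16..28  refcount  (12B, 4-aligned)
28..30  h  (2B, 2-aligned)
30..32  -- padding (2B)
32..36  start_time  (4B, 4-aligned)
36..57  state  (21B, 1-aligned)
57..60  -- padding (3B)
60..64  cpu  (4B, 4-aligned)
64..72  c  (8B, 4-aligned)
72..76  prio  (4B, 4-aligned)
76..84  rss  (8B, 4-aligned)
sizeof = 84, alignof = 4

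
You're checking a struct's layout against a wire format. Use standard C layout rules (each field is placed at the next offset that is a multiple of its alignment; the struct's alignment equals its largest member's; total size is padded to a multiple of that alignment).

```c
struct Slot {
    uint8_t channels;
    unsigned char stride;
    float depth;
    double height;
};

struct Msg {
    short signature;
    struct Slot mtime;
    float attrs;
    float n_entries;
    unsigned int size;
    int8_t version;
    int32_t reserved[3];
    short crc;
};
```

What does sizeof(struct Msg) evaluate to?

Slot: channels at 0 (size 1, align 1) → ends 1; stride at 1 (size 1, align 1) → ends 2; pad 2 to align 4 for depth; depth at 4 (size 4, align 4) → ends 8; height at 8 (size 8, align 8) → ends 16; total 16 bytes, alignment 8
signature at 0 (size 2, align 2) → ends 2
pad 6 to align 8 for mtime
mtime at 8 (size 16, align 8) → ends 24
attrs at 24 (size 4, align 4) → ends 28
n_entries at 28 (size 4, align 4) → ends 32
size at 32 (size 4, align 4) → ends 36
version at 36 (size 1, align 1) → ends 37
pad 3 to align 4 for reserved
reserved at 40 (size 12, align 4) → ends 52
crc at 52 (size 2, align 2) → ends 54
tail pad 2 to reach multiple of 8
total 56 bytes, alignment 8

56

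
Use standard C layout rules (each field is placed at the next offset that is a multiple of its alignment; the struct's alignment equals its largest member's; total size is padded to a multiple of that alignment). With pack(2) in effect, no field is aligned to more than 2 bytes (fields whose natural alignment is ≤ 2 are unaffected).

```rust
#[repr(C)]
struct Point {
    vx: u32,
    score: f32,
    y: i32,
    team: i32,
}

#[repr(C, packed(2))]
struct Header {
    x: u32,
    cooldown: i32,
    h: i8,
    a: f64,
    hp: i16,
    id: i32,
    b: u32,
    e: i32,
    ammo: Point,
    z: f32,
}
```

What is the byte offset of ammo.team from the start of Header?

44

Point: 0..4  vx  (4B, 4-aligned); 4..8  score  (4B, 4-aligned); 8..12  y  (4B, 4-aligned); 12..16  team  (4B, 4-aligned); sizeof = 16, alignof = 4
0..4  x  (4B, 2-aligned)
4..8  cooldown  (4B, 2-aligned)
8..9  h  (1B, 1-aligned)
9..10  -- padding (1B)
10..18  a  (8B, 2-aligned)
18..20  hp  (2B, 2-aligned)
20..24  id  (4B, 2-aligned)
24..28  b  (4B, 2-aligned)
28..32  e  (4B, 2-aligned)
32..48  ammo  (16B, 2-aligned)
within Point: team at 12
32 + 12 = 44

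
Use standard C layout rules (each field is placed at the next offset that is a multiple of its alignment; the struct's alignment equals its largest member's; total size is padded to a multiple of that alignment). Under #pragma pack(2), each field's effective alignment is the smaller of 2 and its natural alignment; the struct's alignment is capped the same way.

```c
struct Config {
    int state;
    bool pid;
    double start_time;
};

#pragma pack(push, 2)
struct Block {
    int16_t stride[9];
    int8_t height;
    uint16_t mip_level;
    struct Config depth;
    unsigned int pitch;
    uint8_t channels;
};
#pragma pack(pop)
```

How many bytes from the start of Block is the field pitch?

Config: state at 0 (size 4, align 4) → ends 4; pid at 4 (size 1, align 1) → ends 5; pad 3 to align 8 for start_time; start_time at 8 (size 8, align 8) → ends 16; total 16 bytes, alignment 8
stride at 0 (size 18, align 2) → ends 18
height at 18 (size 1, align 1) → ends 19
pad 1 to align 2 for mip_level
mip_level at 20 (size 2, align 2) → ends 22
depth at 22 (size 16, align 2) → ends 38
pitch at 38 (size 4, align 2) → ends 42

38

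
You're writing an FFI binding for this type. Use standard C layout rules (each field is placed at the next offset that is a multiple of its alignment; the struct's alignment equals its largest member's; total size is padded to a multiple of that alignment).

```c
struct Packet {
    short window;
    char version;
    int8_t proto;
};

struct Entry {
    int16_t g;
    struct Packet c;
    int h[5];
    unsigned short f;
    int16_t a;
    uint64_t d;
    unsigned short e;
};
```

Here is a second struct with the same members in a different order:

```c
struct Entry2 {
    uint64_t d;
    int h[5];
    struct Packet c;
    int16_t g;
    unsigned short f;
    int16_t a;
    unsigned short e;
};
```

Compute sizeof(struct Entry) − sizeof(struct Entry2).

8

Packet: @0: window [2B, align 2] → 2; @2: version [1B, align 1] → 3; @3: proto [1B, align 1] → 4; size 4, align 2
@0: g [2B, align 2] → 2
@2: c [4B, align 2] → 6
+2 pad (align 4)
@8: h [20B, align 4] → 28
@28: f [2B, align 2] → 30
@30: a [2B, align 2] → 32
@32: d [8B, align 8] → 40
@40: e [2B, align 2] → 42
+6 tail pad (align 8)
size 48, align 8
— Entry2 —
@0: d [8B, align 8] → 8
@8: h [20B, align 4] → 28
@28: c [4B, align 2] → 32
@32: g [2B, align 2] → 34
@34: f [2B, align 2] → 36
@36: a [2B, align 2] → 38
@38: e [2B, align 2] → 40
size 40, align 8
48 − 40 = 8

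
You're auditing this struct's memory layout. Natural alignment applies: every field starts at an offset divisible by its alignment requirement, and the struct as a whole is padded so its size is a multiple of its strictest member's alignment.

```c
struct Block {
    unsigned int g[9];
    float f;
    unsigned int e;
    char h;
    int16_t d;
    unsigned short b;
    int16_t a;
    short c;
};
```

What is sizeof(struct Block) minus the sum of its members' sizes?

0..36  g  (36B, 4-aligned)
36..40  f  (4B, 4-aligned)
40..44  e  (4B, 4-aligned)
44..45  h  (1B, 1-aligned)
45..46  -- padding (1B)
46..48  d  (2B, 2-aligned)
48..50  b  (2B, 2-aligned)
50..52  a  (2B, 2-aligned)
52..54  c  (2B, 2-aligned)
54..56  -- tail padding (2B)
sizeof = 56, alignof = 4
data bytes 53, size 56 → padding 3

3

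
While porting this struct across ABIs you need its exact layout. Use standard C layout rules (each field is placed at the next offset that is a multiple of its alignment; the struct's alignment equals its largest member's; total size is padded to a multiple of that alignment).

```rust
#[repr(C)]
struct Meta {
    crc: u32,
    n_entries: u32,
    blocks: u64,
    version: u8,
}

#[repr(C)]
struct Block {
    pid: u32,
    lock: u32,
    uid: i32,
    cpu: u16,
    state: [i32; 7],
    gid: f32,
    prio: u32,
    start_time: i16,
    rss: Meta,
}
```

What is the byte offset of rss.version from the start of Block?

72

Meta: 0..4  crc  (4B, 4-aligned); 4..8  n_entries  (4B, 4-aligned); 8..16  blocks  (8B, 8-aligned); 16..17  version  (1B, 1-aligned); 17..24  -- tail padding (7B); sizeof = 24, alignof = 8
0..4  pid  (4B, 4-aligned)
4..8  lock  (4B, 4-aligned)
8..12  uid  (4B, 4-aligned)
12..14  cpu  (2B, 2-aligned)
14..16  -- padding (2B)
16..44  state  (28B, 4-aligned)
44..48  gid  (4B, 4-aligned)
48..52  prio  (4B, 4-aligned)
52..54  start_time  (2B, 2-aligned)
54..56  -- padding (2B)
56..80  rss  (24B, 8-aligned)
within Meta: version at 16
56 + 16 = 72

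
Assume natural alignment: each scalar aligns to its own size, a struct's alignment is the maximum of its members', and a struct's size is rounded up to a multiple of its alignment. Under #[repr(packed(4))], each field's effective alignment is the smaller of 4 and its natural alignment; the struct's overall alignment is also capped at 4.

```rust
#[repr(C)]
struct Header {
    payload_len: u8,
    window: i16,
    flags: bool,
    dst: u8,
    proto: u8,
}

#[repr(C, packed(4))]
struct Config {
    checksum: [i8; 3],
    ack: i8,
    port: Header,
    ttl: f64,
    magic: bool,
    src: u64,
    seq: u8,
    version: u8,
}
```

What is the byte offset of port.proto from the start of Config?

Header: payload_len at 0 (size 1, align 1) → ends 1; pad 1 to align 2 for window; window at 2 (size 2, align 2) → ends 4; flags at 4 (size 1, align 1) → ends 5; dst at 5 (size 1, align 1) → ends 6; proto at 6 (size 1, align 1) → ends 7; tail pad 1 to reach multiple of 2; total 8 bytes, alignment 2
checksum at 0 (size 3, align 1) → ends 3
ack at 3 (size 1, align 1) → ends 4
port at 4 (size 8, align 2) → ends 12
within Header: proto at 6
4 + 6 = 10

10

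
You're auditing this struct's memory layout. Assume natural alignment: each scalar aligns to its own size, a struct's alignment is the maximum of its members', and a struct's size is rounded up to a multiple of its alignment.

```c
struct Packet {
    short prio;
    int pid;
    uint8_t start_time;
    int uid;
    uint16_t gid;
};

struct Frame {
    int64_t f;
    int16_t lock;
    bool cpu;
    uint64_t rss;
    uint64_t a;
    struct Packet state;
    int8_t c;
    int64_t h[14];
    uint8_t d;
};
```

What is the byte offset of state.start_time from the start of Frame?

40

Packet: prio at 0 (size 2, align 2) → ends 2; pad 2 to align 4 for pid; pid at 4 (size 4, align 4) → ends 8; start_time at 8 (size 1, align 1) → ends 9; pad 3 to align 4 for uid; uid at 12 (size 4, align 4) → ends 16; gid at 16 (size 2, align 2) → ends 18; tail pad 2 to reach multiple of 4; total 20 bytes, alignment 4
f at 0 (size 8, align 8) → ends 8
lock at 8 (size 2, align 2) → ends 10
cpu at 10 (size 1, align 1) → ends 11
pad 5 to align 8 for rss
rss at 16 (size 8, align 8) → ends 24
a at 24 (size 8, align 8) → ends 32
state at 32 (size 20, align 4) → ends 52
within Packet: start_time at 8
32 + 8 = 40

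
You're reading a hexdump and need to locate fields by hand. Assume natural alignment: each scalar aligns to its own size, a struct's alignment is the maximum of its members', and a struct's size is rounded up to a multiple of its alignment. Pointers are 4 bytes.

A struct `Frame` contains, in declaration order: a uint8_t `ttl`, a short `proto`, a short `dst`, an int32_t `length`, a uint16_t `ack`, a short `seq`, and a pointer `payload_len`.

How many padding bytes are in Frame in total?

ttl at 0 (size 1, align 1) → ends 1
pad 1 to align 2 for proto
proto at 2 (size 2, align 2) → ends 4
dst at 4 (size 2, align 2) → ends 6
pad 2 to align 4 for length
length at 8 (size 4, align 4) → ends 12
ack at 12 (size 2, align 2) → ends 14
seq at 14 (size 2, align 2) → ends 16
payload_len at 16 (size 4, align 4) → ends 20
total 20 bytes, alignment 4
data bytes 17, size 20 → padding 3

3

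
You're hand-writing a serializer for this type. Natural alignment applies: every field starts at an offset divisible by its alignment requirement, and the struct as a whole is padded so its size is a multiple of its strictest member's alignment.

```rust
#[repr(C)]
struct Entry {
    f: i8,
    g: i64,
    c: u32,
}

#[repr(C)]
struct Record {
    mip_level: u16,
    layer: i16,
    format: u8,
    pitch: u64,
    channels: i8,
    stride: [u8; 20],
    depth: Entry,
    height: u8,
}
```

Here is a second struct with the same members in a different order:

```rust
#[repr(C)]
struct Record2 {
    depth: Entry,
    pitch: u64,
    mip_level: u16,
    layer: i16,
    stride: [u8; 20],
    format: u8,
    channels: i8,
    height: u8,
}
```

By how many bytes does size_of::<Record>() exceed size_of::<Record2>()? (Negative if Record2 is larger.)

Entry: 0..1  f  (1B, 1-aligned); 1..8  -- padding (7B); 8..16  g  (8B, 8-aligned); 16..20  c  (4B, 4-aligned); 20..24  -- tail padding (4B); sizeof = 24, alignof = 8
0..2  mip_level  (2B, 2-aligned)
2..4  layer  (2B, 2-aligned)
4..5  format  (1B, 1-aligned)
5..8  -- padding (3B)
8..16  pitch  (8B, 8-aligned)
16..17  channels  (1B, 1-aligned)
17..37  stride  (20B, 1-aligned)
37..40  -- padding (3B)
40..64  depth  (24B, 8-aligned)
64..65  height  (1B, 1-aligned)
65..72  -- tail padding (7B)
sizeof = 72, alignof = 8
— Record2 —
0..24  depth  (24B, 8-aligned)
24..32  pitch  (8B, 8-aligned)
32..34  mip_level  (2B, 2-aligned)
34..36  layer  (2B, 2-aligned)
36..56  stride  (20B, 1-aligned)
56..57  format  (1B, 1-aligned)
57..58  channels  (1B, 1-aligned)
58..59  height  (1B, 1-aligned)
59..64  -- tail padding (5B)
sizeof = 64, alignof = 8
72 − 64 = 8

8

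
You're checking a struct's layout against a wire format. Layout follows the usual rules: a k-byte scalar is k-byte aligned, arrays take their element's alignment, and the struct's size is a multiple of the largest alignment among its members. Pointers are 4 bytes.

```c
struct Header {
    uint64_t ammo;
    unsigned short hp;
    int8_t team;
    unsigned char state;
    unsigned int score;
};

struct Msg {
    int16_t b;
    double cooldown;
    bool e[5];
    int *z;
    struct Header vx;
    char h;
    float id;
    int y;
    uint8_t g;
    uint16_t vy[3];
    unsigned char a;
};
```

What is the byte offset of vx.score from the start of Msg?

44

Header: @0: ammo [8B, align 8] → 8; @8: hp [2B, align 2] → 10; @10: team [1B, align 1] → 11; @11: state [1B, align 1] → 12; @12: score [4B, align 4] → 16; size 16, align 8
@0: b [2B, align 2] → 2
+6 pad (align 8)
@8: cooldown [8B, align 8] → 16
@16: e [5B, align 1] → 21
+3 pad (align 4)
@24: z [4B, align 4] → 28
+4 pad (align 8)
@32: vx [16B, align 8] → 48
within Header: score at 12
32 + 12 = 44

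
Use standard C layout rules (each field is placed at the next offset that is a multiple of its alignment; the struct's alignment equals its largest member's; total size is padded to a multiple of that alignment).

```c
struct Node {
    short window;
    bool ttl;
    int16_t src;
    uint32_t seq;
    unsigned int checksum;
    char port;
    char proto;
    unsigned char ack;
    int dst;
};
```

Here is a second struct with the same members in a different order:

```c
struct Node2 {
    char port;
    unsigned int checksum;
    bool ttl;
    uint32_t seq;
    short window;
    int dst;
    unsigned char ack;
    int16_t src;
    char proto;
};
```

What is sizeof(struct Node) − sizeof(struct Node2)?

-8

0..2  window  (2B, 2-aligned)
2..3  ttl  (1B, 1-aligned)
3..4  -- padding (1B)
4..6  src  (2B, 2-aligned)
6..8  -- padding (2B)
8..12  seq  (4B, 4-aligned)
12..16  checksum  (4B, 4-aligned)
16..17  port  (1B, 1-aligned)
17..18  proto  (1B, 1-aligned)
18..19  ack  (1B, 1-aligned)
19..20  -- padding (1B)
20..24  dst  (4B, 4-aligned)
sizeof = 24, alignof = 4
— Node2 —
0..1  port  (1B, 1-aligned)
1..4  -- padding (3B)
4..8  checksum  (4B, 4-aligned)
8..9  ttl  (1B, 1-aligned)
9..12  -- padding (3B)
12..16  seq  (4B, 4-aligned)
16..18  window  (2B, 2-aligned)
18..20  -- padding (2B)
20..24  dst  (4B, 4-aligned)
24..25  ack  (1B, 1-aligned)
25..26  -- padding (1B)
26..28  src  (2B, 2-aligned)
28..29  proto  (1B, 1-aligned)
29..32  -- tail padding (3B)
sizeof = 32, alignof = 4
24 − 32 = -8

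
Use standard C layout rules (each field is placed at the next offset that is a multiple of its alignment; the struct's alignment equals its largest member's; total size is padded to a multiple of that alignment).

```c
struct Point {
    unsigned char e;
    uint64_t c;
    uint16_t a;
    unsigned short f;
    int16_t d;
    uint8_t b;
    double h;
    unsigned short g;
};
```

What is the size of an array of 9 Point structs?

360

e at 0 (size 1, align 1) → ends 1
pad 7 to align 8 for c
c at 8 (size 8, align 8) → ends 16
a at 16 (size 2, align 2) → ends 18
f at 18 (size 2, align 2) → ends 20
d at 20 (size 2, align 2) → ends 22
b at 22 (size 1, align 1) → ends 23
pad 1 to align 8 for h
h at 24 (size 8, align 8) → ends 32
g at 32 (size 2, align 2) → ends 34
tail pad 6 to reach multiple of 8
total 40 bytes, alignment 8
array of 9: 9 × 40 = 360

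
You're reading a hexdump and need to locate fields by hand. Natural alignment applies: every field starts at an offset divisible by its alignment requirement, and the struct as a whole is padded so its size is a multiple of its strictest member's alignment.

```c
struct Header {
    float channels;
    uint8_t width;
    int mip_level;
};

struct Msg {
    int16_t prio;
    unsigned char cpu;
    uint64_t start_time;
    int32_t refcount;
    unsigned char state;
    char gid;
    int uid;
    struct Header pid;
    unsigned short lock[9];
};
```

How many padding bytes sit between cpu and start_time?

Header: 0..4  channels  (4B, 4-aligned); 4..5  width  (1B, 1-aligned); 5..8  -- padding (3B); 8..12  mip_level  (4B, 4-aligned); sizeof = 12, alignof = 4
0..2  prio  (2B, 2-aligned)
2..3  cpu  (1B, 1-aligned)
3..8  -- padding (5B)
8..16  start_time  (8B, 8-aligned)

5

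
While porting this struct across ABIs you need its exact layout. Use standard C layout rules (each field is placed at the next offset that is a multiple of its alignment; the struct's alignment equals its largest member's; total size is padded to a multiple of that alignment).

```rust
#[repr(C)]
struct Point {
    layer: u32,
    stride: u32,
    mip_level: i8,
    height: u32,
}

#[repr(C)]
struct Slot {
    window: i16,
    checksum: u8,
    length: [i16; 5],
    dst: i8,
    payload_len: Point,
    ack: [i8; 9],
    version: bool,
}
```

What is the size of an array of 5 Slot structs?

220

Point: 0..4  layer  (4B, 4-aligned); 4..8  stride  (4B, 4-aligned); 8..9  mip_level  (1B, 1-aligned); 9..12  -- padding (3B); 12..16  height  (4B, 4-aligned); sizeof = 16, alignof = 4
0..2  window  (2B, 2-aligned)
2..3  checksum  (1B, 1-aligned)
3..4  -- padding (1B)
4..14  length  (10B, 2-aligned)
14..15  dst  (1B, 1-aligned)
15..16  -- padding (1B)
16..32  payload_len  (16B, 4-aligned)
32..41  ack  (9B, 1-aligned)
41..42  version  (1B, 1-aligned)
42..44  -- tail padding (2B)
sizeof = 44, alignof = 4
array of 5: 5 × 44 = 220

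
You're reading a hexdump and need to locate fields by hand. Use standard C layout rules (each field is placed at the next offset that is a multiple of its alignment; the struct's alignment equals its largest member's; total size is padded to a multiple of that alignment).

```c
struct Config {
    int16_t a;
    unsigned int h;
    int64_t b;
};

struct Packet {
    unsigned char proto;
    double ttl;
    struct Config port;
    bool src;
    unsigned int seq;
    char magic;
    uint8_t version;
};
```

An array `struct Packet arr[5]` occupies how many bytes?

240

Config: 0..2  a  (2B, 2-aligned); 2..4  -- padding (2B); 4..8  h  (4B, 4-aligned); 8..16  b  (8B, 8-aligned); sizeof = 16, alignof = 8
0..1  proto  (1B, 1-aligned)
1..8  -- padding (7B)
8..16  ttl  (8B, 8-aligned)
16..32  port  (16B, 8-aligned)
32..33  src  (1B, 1-aligned)
33..36  -- padding (3B)
36..40  seq  (4B, 4-aligned)
40..41  magic  (1B, 1-aligned)
41..42  version  (1B, 1-aligned)
42..48  -- tail padding (6B)
sizeof = 48, alignof = 8
array of 5: 5 × 48 = 240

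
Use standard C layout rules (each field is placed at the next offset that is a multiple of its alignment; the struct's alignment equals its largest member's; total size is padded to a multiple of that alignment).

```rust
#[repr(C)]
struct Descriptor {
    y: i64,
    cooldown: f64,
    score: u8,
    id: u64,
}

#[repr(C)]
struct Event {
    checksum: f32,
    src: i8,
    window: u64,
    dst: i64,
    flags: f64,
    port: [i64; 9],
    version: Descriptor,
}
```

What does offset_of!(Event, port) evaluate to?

32

Descriptor: @0: y [8B, align 8] → 8; @8: cooldown [8B, align 8] → 16; @16: score [1B, align 1] → 17; +7 pad (align 8); @24: id [8B, align 8] → 32; size 32, align 8
@0: checksum [4B, align 4] → 4
@4: src [1B, align 1] → 5
+3 pad (align 8)
@8: window [8B, align 8] → 16
@16: dst [8B, align 8] → 24
@24: flags [8B, align 8] → 32
@32: port [72B, align 8] → 104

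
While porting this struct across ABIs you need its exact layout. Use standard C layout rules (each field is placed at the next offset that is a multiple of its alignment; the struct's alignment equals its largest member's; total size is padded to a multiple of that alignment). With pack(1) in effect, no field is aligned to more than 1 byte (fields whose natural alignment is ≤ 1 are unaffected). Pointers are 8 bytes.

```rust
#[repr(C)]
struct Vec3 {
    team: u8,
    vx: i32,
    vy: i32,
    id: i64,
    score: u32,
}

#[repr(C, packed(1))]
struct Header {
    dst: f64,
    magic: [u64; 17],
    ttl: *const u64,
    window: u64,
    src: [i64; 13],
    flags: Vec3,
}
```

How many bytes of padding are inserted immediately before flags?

0

Vec3: 0..1  team  (1B, 1-aligned); 1..4  -- padding (3B); 4..8  vx  (4B, 4-aligned); 8..12  vy  (4B, 4-aligned); 12..16  -- padding (4B); 16..24  id  (8B, 8-aligned); 24..28  score  (4B, 4-aligned); 28..32  -- tail padding (4B); sizeof = 32, alignof = 8
0..8  dst  (8B, 1-aligned)
8..144  magic  (136B, 1-aligned)
144..152  ttl  (8B, 1-aligned)
152..160  window  (8B, 1-aligned)
160..264  src  (104B, 1-aligned)
264..296  flags  (32B, 1-aligned)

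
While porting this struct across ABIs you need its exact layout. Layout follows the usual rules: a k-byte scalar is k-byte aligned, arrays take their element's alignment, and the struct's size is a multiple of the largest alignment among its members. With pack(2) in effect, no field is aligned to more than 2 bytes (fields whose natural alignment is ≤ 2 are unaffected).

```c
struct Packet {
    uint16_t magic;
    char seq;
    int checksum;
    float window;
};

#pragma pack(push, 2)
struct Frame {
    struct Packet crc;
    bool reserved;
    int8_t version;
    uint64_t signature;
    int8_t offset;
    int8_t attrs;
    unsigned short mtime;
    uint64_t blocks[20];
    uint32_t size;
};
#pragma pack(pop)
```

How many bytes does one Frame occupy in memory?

Packet: 0..2  magic  (2B, 2-aligned); 2..3  seq  (1B, 1-aligned); 3..4  -- padding (1B); 4..8  checksum  (4B, 4-aligned); 8..12  window  (4B, 4-aligned); sizeof = 12, alignof = 4
0..12  crc  (12B, 2-aligned)
12..13  reserved  (1B, 1-aligned)
13..14  version  (1B, 1-aligned)
14..22  signature  (8B, 2-aligned)
22..23  offset  (1B, 1-aligned)
23..24  attrs  (1B, 1-aligned)
24..26  mtime  (2B, 2-aligned)
26..186  blocks  (160B, 2-aligned)
186..190  size  (4B, 2-aligned)
sizeof = 190, alignof = 2

190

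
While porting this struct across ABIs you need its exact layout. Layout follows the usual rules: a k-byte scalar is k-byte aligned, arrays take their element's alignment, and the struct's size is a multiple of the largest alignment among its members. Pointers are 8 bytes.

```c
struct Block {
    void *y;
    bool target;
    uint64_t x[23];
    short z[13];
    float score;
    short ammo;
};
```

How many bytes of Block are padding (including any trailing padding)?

0..8  y  (8B, 8-aligned)
8..9  target  (1B, 1-aligned)
9..16  -- padding (7B)
16..200  x  (184B, 8-aligned)
200..226  z  (26B, 2-aligned)
226..228  -- padding (2B)
228..232  score  (4B, 4-aligned)
232..234  ammo  (2B, 2-aligned)
234..240  -- tail padding (6B)
sizeof = 240, alignof = 8
data bytes 225, size 240 → padding 15

15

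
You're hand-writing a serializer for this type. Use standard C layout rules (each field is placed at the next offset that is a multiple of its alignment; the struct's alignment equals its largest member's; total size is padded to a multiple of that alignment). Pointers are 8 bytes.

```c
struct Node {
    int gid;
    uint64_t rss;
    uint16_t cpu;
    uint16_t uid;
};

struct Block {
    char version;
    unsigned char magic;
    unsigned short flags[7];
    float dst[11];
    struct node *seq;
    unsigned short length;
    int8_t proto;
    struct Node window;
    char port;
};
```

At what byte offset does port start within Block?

104

Node: @0: gid [4B, align 4] → 4; +4 pad (align 8); @8: rss [8B, align 8] → 16; @16: cpu [2B, align 2] → 18; @18: uid [2B, align 2] → 20; +4 tail pad (align 8); size 24, align 8
@0: version [1B, align 1] → 1
@1: magic [1B, align 1] → 2
@2: flags [14B, align 2] → 16
@16: dst [44B, align 4] → 60
+4 pad (align 8)
@64: seq [8B, align 8] → 72
@72: length [2B, align 2] → 74
@74: proto [1B, align 1] → 75
+5 pad (align 8)
@80: window [24B, align 8] → 104
@104: port [1B, align 1] → 105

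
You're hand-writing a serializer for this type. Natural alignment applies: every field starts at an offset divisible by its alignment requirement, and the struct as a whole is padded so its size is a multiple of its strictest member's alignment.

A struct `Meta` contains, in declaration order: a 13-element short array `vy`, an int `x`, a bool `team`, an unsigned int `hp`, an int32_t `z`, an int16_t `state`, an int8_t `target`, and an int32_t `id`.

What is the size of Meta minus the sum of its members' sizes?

6

@0: vy [26B, align 2] → 26
+2 pad (align 4)
@28: x [4B, align 4] → 32
@32: team [1B, align 1] → 33
+3 pad (align 4)
@36: hp [4B, align 4] → 40
@40: z [4B, align 4] → 44
@44: state [2B, align 2] → 46
@46: target [1B, align 1] → 47
+1 pad (align 4)
@48: id [4B, align 4] → 52
size 52, align 4
data bytes 46, size 52 → padding 6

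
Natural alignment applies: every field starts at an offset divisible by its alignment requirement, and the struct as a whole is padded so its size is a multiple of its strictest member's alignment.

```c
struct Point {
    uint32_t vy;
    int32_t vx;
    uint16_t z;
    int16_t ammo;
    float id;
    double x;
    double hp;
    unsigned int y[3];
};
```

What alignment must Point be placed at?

member alignments: vy=4, vx=4, z=2, ammo=2, id=4, x=8, hp=8, y=4
max = 8

8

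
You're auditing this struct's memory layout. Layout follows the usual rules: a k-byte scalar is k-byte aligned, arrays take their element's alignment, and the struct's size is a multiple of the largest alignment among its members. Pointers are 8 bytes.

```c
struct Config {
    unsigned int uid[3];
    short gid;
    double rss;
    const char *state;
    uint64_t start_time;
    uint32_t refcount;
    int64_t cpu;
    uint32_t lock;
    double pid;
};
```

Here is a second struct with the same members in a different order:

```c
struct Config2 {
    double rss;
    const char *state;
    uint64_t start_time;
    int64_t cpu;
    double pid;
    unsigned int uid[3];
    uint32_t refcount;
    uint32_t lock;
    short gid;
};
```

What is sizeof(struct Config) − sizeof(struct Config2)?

8

@0: uid [12B, align 4] → 12
@12: gid [2B, align 2] → 14
+2 pad (align 8)
@16: rss [8B, align 8] → 24
@24: state [8B, align 8] → 32
@32: start_time [8B, align 8] → 40
@40: refcount [4B, align 4] → 44
+4 pad (align 8)
@48: cpu [8B, align 8] → 56
@56: lock [4B, align 4] → 60
+4 pad (align 8)
@64: pid [8B, align 8] → 72
size 72, align 8
— Config2 —
@0: rss [8B, align 8] → 8
@8: state [8B, align 8] → 16
@16: start_time [8B, align 8] → 24
@24: cpu [8B, align 8] → 32
@32: pid [8B, align 8] → 40
@40: uid [12B, align 4] → 52
@52: refcount [4B, align 4] → 56
@56: lock [4B, align 4] → 60
@60: gid [2B, align 2] → 62
+2 tail pad (align 8)
size 64, align 8
72 − 64 = 8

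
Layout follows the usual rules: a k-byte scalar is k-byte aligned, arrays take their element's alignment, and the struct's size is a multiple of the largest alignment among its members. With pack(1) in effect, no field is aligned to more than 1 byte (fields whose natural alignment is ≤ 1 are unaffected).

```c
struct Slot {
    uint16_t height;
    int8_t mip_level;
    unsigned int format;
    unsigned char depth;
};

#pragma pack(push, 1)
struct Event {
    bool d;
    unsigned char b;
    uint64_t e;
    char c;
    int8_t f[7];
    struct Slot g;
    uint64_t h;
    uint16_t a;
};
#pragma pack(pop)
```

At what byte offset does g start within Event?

Slot: height at 0 (size 2, align 2) → ends 2; mip_level at 2 (size 1, align 1) → ends 3; pad 1 to align 4 for format; format at 4 (size 4, align 4) → ends 8; depth at 8 (size 1, align 1) → ends 9; tail pad 3 to reach multiple of 4; total 12 bytes, alignment 4
d at 0 (size 1, align 1) → ends 1
b at 1 (size 1, align 1) → ends 2
e at 2 (size 8, align 1) → ends 10
c at 10 (size 1, align 1) → ends 11
f at 11 (size 7, align 1) → ends 18
g at 18 (size 12, align 1) → ends 30

18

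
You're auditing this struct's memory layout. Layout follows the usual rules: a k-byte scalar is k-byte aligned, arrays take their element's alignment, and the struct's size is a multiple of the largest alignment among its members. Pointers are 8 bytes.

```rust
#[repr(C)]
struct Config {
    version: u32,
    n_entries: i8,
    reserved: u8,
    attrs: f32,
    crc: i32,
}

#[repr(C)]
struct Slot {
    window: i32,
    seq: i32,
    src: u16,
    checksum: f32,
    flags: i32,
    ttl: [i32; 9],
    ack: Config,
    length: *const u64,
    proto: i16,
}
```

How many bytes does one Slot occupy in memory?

Config: @0: version [4B, align 4] → 4; @4: n_entries [1B, align 1] → 5; @5: reserved [1B, align 1] → 6; +2 pad (align 4); @8: attrs [4B, align 4] → 12; @12: crc [4B, align 4] → 16; size 16, align 4
@0: window [4B, align 4] → 4
@4: seq [4B, align 4] → 8
@8: src [2B, align 2] → 10
+2 pad (align 4)
@12: checksum [4B, align 4] → 16
@16: flags [4B, align 4] → 20
@20: ttl [36B, align 4] → 56
@56: ack [16B, align 4] → 72
@72: length [8B, align 8] → 80
@80: proto [2B, align 2] → 82
+6 tail pad (align 8)
size 88, align 8

88 bytes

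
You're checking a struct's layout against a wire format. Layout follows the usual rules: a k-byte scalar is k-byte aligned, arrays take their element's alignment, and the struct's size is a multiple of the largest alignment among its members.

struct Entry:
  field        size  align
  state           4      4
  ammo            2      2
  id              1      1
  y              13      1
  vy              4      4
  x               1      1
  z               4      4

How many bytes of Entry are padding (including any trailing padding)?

3

@0: state [4B, align 4] → 4
@4: ammo [2B, align 2] → 6
@6: id [1B, align 1] → 7
@7: y [13B, align 1] → 20
@20: vy [4B, align 4] → 24
@24: x [1B, align 1] → 25
+3 pad (align 4)
@28: z [4B, align 4] → 32
size 32, align 4
data bytes 29, size 32 → padding 3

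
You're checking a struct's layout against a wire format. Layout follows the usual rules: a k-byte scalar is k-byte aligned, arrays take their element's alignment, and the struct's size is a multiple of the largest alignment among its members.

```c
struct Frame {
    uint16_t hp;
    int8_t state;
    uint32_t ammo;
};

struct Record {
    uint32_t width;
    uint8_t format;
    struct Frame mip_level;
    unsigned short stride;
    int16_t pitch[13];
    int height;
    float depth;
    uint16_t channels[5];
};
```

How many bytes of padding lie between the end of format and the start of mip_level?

3

Frame: hp at 0 (size 2, align 2) → ends 2; state at 2 (size 1, align 1) → ends 3; pad 1 to align 4 for ammo; ammo at 4 (size 4, align 4) → ends 8; total 8 bytes, alignment 4
width at 0 (size 4, align 4) → ends 4
format at 4 (size 1, align 1) → ends 5
pad 3 to align 4 for mip_level
mip_level at 8 (size 8, align 4) → ends 16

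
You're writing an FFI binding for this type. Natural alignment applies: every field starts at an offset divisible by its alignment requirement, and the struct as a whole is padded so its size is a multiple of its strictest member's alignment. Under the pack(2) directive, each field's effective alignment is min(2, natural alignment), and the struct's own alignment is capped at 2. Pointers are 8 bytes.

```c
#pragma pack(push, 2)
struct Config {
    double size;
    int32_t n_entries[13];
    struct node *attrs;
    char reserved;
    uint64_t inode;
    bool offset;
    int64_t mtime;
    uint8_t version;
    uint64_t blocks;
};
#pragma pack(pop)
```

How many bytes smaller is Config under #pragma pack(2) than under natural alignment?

natural layout:
  @0: size [8B, align 8] → 8
  @8: n_entries [52B, align 4] → 60
  +4 pad (align 8)
  @64: attrs [8B, align 8] → 72
  @72: reserved [1B, align 1] → 73
  +7 pad (align 8)
  @80: inode [8B, align 8] → 88
  @88: offset [1B, align 1] → 89
  +7 pad (align 8)
  @96: mtime [8B, align 8] → 104
  @104: version [1B, align 1] → 105
  +7 pad (align 8)
  @112: blocks [8B, align 8] → 120
  size 120, align 8
packed(2) layout:
  @0: size [8B, align 2] → 8
  @8: n_entries [52B, align 2] → 60
  @60: attrs [8B, align 2] → 68
  @68: reserved [1B, align 1] → 69
  +1 pad (align 2)
  @70: inode [8B, align 2] → 78
  @78: offset [1B, align 1] → 79
  +1 pad (align 2)
  @80: mtime [8B, align 2] → 88
  @88: version [1B, align 1] → 89
  +1 pad (align 2)
  @90: blocks [8B, align 2] → 98
  size 98, align 2
120 − 98 = 22

22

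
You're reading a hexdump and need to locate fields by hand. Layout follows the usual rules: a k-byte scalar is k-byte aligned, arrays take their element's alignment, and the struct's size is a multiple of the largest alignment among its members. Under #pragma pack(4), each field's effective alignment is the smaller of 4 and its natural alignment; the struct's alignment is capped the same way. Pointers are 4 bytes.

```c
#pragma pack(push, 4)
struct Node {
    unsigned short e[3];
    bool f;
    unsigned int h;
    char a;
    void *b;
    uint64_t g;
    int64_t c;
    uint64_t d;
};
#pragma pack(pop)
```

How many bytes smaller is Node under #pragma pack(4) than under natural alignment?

4

natural layout:
  e at 0 (size 6, align 2) → ends 6
  f at 6 (size 1, align 1) → ends 7
  pad 1 to align 4 for h
  h at 8 (size 4, align 4) → ends 12
  a at 12 (size 1, align 1) → ends 13
  pad 3 to align 4 for b
  b at 16 (size 4, align 4) → ends 20
  pad 4 to align 8 for g
  g at 24 (size 8, align 8) → ends 32
  c at 32 (size 8, align 8) → ends 40
  d at 40 (size 8, align 8) → ends 48
  total 48 bytes, alignment 8
packed(4) layout:
  e at 0 (size 6, align 2) → ends 6
  f at 6 (size 1, align 1) → ends 7
  pad 1 to align 4 for h
  h at 8 (size 4, align 4) → ends 12
  a at 12 (size 1, align 1) → ends 13
  pad 3 to align 4 for b
  b at 16 (size 4, align 4) → ends 20
  g at 20 (size 8, align 4) → ends 28
  c at 28 (size 8, align 4) → ends 36
  d at 36 (size 8, align 4) → ends 44
  total 44 bytes, alignment 4
48 − 44 = 4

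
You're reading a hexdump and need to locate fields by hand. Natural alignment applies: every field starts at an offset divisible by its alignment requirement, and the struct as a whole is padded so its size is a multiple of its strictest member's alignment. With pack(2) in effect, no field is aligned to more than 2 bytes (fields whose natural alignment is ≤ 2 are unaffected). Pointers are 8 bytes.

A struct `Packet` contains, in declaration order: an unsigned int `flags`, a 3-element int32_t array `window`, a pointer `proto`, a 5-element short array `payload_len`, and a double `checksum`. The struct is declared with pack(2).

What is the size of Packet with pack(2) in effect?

@0: flags [4B, align 2] → 4
@4: window [12B, align 2] → 16
@16: proto [8B, align 2] → 24
@24: payload_len [10B, align 2] → 34
@34: checksum [8B, align 2] → 42
size 42, align 2

42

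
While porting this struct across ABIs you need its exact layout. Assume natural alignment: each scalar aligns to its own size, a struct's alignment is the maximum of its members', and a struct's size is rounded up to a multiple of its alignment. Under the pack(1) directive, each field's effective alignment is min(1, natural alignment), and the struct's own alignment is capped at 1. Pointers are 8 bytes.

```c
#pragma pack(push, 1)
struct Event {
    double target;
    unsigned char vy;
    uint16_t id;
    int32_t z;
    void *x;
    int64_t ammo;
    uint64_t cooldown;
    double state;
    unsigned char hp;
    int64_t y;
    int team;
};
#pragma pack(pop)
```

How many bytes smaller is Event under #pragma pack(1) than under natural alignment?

natural layout:
  target at 0 (size 8, align 8) → ends 8
  vy at 8 (size 1, align 1) → ends 9
  pad 1 to align 2 for id
  id at 10 (size 2, align 2) → ends 12
  z at 12 (size 4, align 4) → ends 16
  x at 16 (size 8, align 8) → ends 24
  ammo at 24 (size 8, align 8) → ends 32
  cooldown at 32 (size 8, align 8) → ends 40
  state at 40 (size 8, align 8) → ends 48
  hp at 48 (size 1, align 1) → ends 49
  pad 7 to align 8 for y
  y at 56 (size 8, align 8) → ends 64
  team at 64 (size 4, align 4) → ends 68
  tail pad 4 to reach multiple of 8
  total 72 bytes, alignment 8
packed(1) layout:
  target at 0 (size 8, align 1) → ends 8
  vy at 8 (size 1, align 1) → ends 9
  id at 9 (size 2, align 1) → ends 11
  z at 11 (size 4, align 1) → ends 15
  x at 15 (size 8, align 1) → ends 23
  ammo at 23 (size 8, align 1) → ends 31
  cooldown at 31 (size 8, align 1) → ends 39
  state at 39 (size 8, align 1) → ends 47
  hp at 47 (size 1, align 1) → ends 48
  y at 48 (size 8, align 1) → ends 56
  team at 56 (size 4, align 1) → ends 60
  total 60 bytes, alignment 1
72 − 60 = 12

12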